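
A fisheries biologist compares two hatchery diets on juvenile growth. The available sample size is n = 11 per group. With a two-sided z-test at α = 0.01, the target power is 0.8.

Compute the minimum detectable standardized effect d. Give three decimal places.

Need Φ(δ − 2.576) = 0.8, so δ = 2.576 + 0.842 = 3.417.
(The second rejection-region term Φ(−δ − z_{α/2}) is negligible and dropped.)
δ = d·√(n/2) ⇒ d = δ/√(n/2) = 3.417/√(11/2) = 1.4572.

d ≈ 1.457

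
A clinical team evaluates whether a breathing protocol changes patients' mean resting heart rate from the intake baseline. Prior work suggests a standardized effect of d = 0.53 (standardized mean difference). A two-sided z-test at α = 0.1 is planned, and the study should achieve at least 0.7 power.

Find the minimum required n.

Set Φ(δ − 1.645) = 0.7; then δ − 1.645 = Φ⁻¹(0.7) = 0.524, giving δ = 2.169.
(For δ > 0 the lower-tail rejection region contributes negligibly to power, so the one-term inversion is standard.)
δ = d·√n ⇒ n = (δ/d)² = (2.169 / 0.53)² = 16.75.
Round up to the next whole unit.

n = 17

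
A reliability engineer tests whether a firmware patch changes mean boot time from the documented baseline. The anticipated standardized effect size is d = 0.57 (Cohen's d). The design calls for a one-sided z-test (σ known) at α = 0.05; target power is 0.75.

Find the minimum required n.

n = 17

Set Φ(δ − 1.645) = 0.75; then δ − 1.645 = Φ⁻¹(0.75) = 0.674, giving δ = 2.319.
δ = d·√n ⇒ n = (δ/d)² = (2.319 / 0.57)² = 16.56.
Rounding up, n = 17.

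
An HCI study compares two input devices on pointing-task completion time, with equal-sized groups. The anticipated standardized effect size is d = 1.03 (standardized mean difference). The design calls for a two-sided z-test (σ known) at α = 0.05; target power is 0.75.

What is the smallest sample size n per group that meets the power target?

n = 14 per group

For power 0.75 need Φ(δ − z_{0.025}) = 0.75, so δ = z_{0.025} + z_{0.25} = 1.960 + 0.674 = 2.634.
(The Φ(−δ − z_{α/2}) term is vanishingly small for δ > 0 and is dropped in the standard sample-size formula.)
δ = d·√(n/2) ⇒ n = 2(δ/d)² = 2 × (2.634 / 1.03)² = 13.08.
Rounding up, n = 14 per group.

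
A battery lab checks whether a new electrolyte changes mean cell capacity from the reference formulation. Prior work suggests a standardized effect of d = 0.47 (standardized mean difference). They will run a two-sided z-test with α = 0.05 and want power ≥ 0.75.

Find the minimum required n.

n = 32

Set Φ(δ − 1.960) = 0.75; then δ − 1.960 = Φ⁻¹(0.75) = 0.674, giving δ = 2.634.
(For δ > 0 the lower-tail rejection region contributes negligibly to power, so the one-term inversion is standard.)
δ = d·√n ⇒ n = (δ/d)² = (2.634 / 0.47)² = 31.42.
Rounding up, n = 32.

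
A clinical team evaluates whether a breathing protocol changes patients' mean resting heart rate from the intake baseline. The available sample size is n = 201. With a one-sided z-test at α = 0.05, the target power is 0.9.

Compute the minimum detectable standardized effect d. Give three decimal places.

Required noncentrality: δ = z_{0.05} + z_{0.10} = 1.645 + 1.282 = 2.926.
δ = d·√n ⇒ d = δ/√n = 2.926/√201 = 0.2064.

d ≈ 0.206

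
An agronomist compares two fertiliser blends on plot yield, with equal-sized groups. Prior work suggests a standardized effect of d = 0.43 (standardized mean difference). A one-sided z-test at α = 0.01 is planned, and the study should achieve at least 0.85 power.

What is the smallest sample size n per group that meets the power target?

n = 123 per group

For power 0.85 need Φ(δ − z_{0.01}) = 0.85, so δ = z_{0.01} + z_{0.15} = 2.326 + 1.036 = 3.363.
δ = d·√(n/2) ⇒ n = 2(δ/d)² = 2 × (3.363 / 0.43)² = 122.32.
Round up to the next whole unit.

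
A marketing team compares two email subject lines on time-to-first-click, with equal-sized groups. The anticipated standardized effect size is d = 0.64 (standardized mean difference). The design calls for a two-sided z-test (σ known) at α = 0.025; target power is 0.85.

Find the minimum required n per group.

Set Φ(δ − 2.241) = 0.85; then δ − 2.241 = Φ⁻¹(0.85) = 1.036, giving δ = 3.278.
(Ignoring the negligible lower-tail rejection probability gives the usual closed-form inversion.)
δ = d·√(n/2) ⇒ n = 2(δ/d)² = 2 × (3.278 / 0.64)² = 52.46.
Rounding up, n = 53 per group.

n = 53 per group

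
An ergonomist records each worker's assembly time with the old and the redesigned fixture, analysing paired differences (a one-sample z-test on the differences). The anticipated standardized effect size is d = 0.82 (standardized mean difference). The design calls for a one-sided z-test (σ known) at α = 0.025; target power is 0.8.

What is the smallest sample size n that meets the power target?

n = 12

For power 0.8 need Φ(δ − z_{0.025}) = 0.8, so δ = z_{0.025} + z_{0.20} = 1.960 + 0.842 = 2.802.
δ = d·√n ⇒ n = (δ/d)² = (2.802 / 0.82)² = 11.67.
Rounding up, n = 12.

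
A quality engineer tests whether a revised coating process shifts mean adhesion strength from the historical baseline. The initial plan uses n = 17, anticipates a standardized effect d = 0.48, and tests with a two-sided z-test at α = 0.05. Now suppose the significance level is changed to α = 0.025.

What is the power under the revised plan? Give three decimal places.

δ = d·√n = 0.48 × √17 = 1.9791 (unchanged). New critical value: z_{0.0125} = 2.241.
Revised power = Φ(δ − 2.241) + Φ(−δ − 2.241) = Φ(-0.262) + Φ(-4.220) = 0.3965 + 0.0000 = 0.3966.

Power ≈ 0.397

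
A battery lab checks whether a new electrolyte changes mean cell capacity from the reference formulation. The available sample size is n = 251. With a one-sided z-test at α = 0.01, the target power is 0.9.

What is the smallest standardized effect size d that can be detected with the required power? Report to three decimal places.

Need Φ(δ − 2.326) = 0.9, so δ = 2.326 + 1.282 = 3.608.
δ = d·√n ⇒ d = δ/√n = 3.608/√251 = 0.2277.

d ≈ 0.228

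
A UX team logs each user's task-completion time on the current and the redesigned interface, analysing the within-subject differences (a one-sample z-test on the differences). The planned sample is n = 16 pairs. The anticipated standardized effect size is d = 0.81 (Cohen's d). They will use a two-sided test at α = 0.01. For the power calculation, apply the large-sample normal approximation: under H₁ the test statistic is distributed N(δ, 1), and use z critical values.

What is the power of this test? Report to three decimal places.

Noncentrality parameter: δ = d·√n = 0.81 × √16 = 3.2400
Critical value for a two-sided test at α = 0.01: z_{α/2} = 2.576.
Power = Φ(δ − 2.576) + Φ(−δ − 2.576) = Φ(0.664) + Φ(-5.816) = 0.7467 + 0.0000 = 0.7467.

Power ≈ 0.747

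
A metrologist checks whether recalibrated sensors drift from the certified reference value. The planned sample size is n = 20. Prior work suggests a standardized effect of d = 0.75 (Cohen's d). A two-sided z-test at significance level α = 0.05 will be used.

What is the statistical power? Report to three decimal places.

Noncentrality parameter: δ = d·√n = 0.75 × √20 = 3.3541
Critical value for a two-sided test at α = 0.05: z_{α/2} = 1.960.
Power = Φ(δ − 1.960) + Φ(−δ − 1.960) = Φ(1.394) + Φ(-5.314) = 0.9184 + 0.0000 = 0.9184.

Power ≈ 0.918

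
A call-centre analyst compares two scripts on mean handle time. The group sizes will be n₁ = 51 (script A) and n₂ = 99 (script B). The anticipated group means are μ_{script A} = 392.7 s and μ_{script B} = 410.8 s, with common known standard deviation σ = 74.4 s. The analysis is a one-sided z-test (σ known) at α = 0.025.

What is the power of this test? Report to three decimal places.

Power ≈ 0.292

Standardized effect: d = |μ_{script A} − μ_{script B}| / σ = |392.7 − 410.8| / 74.4 = 0.2433
Noncentrality parameter: δ = d / √(1/n₁ + 1/n₂) = 0.2433 / √(1/51 + 1/99) = 1.4114
Critical value for a one-sided test at α = 0.025: z_α = 1.960.
Power = P(Z > 1.960 − δ) = Φ(-0.549) = 0.2917.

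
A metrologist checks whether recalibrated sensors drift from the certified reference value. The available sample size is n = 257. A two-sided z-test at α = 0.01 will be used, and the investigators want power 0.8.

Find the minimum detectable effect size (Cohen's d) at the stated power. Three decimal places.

Required noncentrality: δ = z_{0.005} + z_{0.20} = 2.576 + 0.842 = 3.417.
(The second rejection-region term Φ(−δ − z_{α/2}) is negligible and dropped.)
δ = d·√n ⇒ d = δ/√n = 3.417/√257 = 0.2132.

d ≈ 0.213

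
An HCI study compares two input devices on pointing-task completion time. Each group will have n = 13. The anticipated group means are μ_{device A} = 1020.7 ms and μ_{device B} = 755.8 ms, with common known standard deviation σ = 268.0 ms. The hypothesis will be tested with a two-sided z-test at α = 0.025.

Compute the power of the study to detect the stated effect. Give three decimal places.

Standardized effect: d = |μ_{device A} − μ_{device B}| / σ = |1020.7 − 755.8| / 268.0 = 0.9884
Noncentrality parameter: δ = d·√(n/2) = 0.9884 × √(13/2) = 2.5200
Two-sided α = 0.025 → critical value z_{0.0125} = 2.241.
Power = Φ(δ − 2.241) + Φ(−δ − 2.241) = Φ(0.279) + Φ(-4.761) = 0.6097 + 0.0000 = 0.6097.

Power ≈ 0.610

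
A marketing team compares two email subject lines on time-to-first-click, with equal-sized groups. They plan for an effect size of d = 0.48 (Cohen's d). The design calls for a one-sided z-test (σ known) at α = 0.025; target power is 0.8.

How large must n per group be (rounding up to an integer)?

n = 69 per group

For power 0.8 need Φ(δ − z_{0.025}) = 0.8, so δ = z_{0.025} + z_{0.20} = 1.960 + 0.842 = 2.802.
δ = d·√(n/2) ⇒ n = 2(δ/d)² = 2 × (2.802 / 0.48)² = 68.13.
Round up to the next whole unit.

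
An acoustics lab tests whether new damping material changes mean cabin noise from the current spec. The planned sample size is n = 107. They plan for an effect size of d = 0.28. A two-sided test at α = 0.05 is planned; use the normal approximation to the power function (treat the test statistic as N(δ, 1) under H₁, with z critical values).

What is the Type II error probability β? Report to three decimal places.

Noncentrality parameter: δ = d·√n = 0.28 × √107 = 2.8963
Critical value for a two-sided test at α = 0.05: z_{α/2} = 1.960.
Power = Φ(δ − 1.960) + Φ(−δ − 1.960) = Φ(0.936) + Φ(-4.856) = 0.8255 + 0.0000 = 0.8255.
Type II error: β = 1 − power = 1 − 0.8255 = 0.1745.

β ≈ 0.175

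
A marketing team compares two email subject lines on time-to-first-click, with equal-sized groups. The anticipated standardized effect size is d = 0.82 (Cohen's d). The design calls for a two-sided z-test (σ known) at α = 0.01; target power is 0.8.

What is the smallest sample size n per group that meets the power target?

Set Φ(δ − 2.576) = 0.8; then δ − 2.576 = Φ⁻¹(0.8) = 0.842, giving δ = 3.417.
(For δ > 0 the lower-tail rejection region contributes negligibly to power, so the one-term inversion is standard.)
δ = d·√(n/2) ⇒ n = 2(δ/d)² = 2 × (3.417 / 0.82)² = 34.74.
Rounding up, n = 35 per group.

n = 35 per group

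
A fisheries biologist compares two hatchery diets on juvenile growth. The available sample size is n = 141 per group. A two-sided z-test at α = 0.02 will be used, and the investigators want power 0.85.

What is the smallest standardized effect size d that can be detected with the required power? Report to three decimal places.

Required noncentrality: δ = z_{0.01} + z_{0.15} = 2.326 + 1.036 = 3.363.
(Lower-tail contribution to power is negligible for δ > 0.)
δ = d·√(n/2) ⇒ d = δ/√(n/2) = 3.363/√(141/2) = 0.4005.

d ≈ 0.401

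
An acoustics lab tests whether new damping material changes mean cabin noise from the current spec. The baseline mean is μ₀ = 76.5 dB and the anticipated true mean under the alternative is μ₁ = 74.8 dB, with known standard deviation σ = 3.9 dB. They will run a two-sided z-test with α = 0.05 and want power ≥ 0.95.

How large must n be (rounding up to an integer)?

Standardized effect: d = |μ₁ − μ₀| / σ = |74.8 − 76.5| / 3.9 = 0.4359
Set Φ(δ − 1.960) = 0.95; then δ − 1.960 = Φ⁻¹(0.95) = 1.645, giving δ = 3.605.
(The Φ(−δ − z_{α/2}) term is vanishingly small for δ > 0 and is dropped in the standard sample-size formula.)
δ = d·√n ⇒ n = (δ/d)² = (3.605 / 0.4359)² = 68.39.
Round up to the next whole unit.

n = 69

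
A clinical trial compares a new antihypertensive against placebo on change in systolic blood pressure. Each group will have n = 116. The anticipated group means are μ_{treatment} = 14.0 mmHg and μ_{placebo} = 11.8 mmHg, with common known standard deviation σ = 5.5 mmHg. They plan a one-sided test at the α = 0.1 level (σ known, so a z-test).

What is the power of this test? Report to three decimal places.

Power ≈ 0.961

Standardized effect: d = |μ_{treatment} − μ_{placebo}| / σ = |14.0 − 11.8| / 5.5 = 0.4000
Noncentrality parameter: δ = d·√(n/2) = 0.4000 × √(116/2) = 3.0463
One-sided α = 0.1 → critical value z_{0.1} = 1.282.
Power = Φ(δ − 1.282) = Φ(1.765) = 0.9612.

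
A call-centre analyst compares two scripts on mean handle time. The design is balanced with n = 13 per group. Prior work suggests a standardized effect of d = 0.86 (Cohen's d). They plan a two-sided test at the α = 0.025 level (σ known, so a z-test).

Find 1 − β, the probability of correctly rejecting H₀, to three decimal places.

Power ≈ 0.481

Noncentrality parameter: δ = d·√(n/2) = 0.86 × √(13/2) = 2.1926
Critical value for a two-sided test at α = 0.025: z_{α/2} = 2.241.
Power = Φ(δ − 2.241) + Φ(−δ − 2.241) = Φ(-0.049) + Φ(-4.434) = 0.4805 + 0.0000 = 0.4805.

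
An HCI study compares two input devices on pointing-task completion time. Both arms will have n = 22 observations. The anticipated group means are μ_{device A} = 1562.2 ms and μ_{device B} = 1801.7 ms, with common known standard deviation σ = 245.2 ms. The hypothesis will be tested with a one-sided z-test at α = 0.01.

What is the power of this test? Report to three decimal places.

Power ≈ 0.819

Standardized effect: d = |μ_{device A} − μ_{device B}| / σ = |1562.2 − 1801.7| / 245.2 = 0.9768
Noncentrality parameter: λ = d·√(n/2) = 0.9768 × √(22/2) = 3.2395
Critical value for a one-sided test at α = 0.01: z_α = 2.326.
Power = P(Z > 2.326 − λ) = Φ(0.913) = 0.8194.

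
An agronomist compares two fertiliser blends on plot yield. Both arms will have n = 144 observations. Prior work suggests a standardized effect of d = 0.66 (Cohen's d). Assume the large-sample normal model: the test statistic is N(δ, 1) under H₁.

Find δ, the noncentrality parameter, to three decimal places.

δ ≈ 5.600

δ = d·√(n/2) = 0.66 × √(144/2) = 5.6003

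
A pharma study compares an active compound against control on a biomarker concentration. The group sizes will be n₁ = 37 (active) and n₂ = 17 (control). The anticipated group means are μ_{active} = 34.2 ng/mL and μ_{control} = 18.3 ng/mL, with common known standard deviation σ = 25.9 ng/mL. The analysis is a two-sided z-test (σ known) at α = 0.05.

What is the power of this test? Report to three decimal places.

Power ≈ 0.554

Standardized effect: d = |μ_{active} − μ_{control}| / σ = |34.2 − 18.3| / 25.9 = 0.6139
Noncentrality parameter: δ = d / √(1/n₁ + 1/n₂) = 0.6139 / √(1/37 + 1/17) = 2.0952
Two-sided α = 0.05 → critical value z_{0.025} = 1.960.
Power = Φ(δ − 1.960) + Φ(−δ − 1.960) = Φ(0.135) + Φ(-4.055) = 0.5538 + 0.0000 = 0.5538.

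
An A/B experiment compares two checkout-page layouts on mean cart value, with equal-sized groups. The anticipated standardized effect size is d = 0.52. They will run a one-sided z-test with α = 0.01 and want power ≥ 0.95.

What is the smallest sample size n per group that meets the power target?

Set Φ(δ − 2.326) = 0.95; then δ − 2.326 = Φ⁻¹(0.95) = 1.645, giving δ = 3.971.
δ = d·√(n/2) ⇒ n = 2(δ/d)² = 2 × (3.971 / 0.52)² = 116.65.
Rounding up, n = 117 per group.

n = 117 per group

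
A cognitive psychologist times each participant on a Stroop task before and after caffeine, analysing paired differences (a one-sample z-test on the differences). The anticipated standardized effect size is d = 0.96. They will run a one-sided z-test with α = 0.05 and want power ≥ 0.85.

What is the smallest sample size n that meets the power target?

n = 8

Set Φ(δ − 1.645) = 0.85; then δ − 1.645 = Φ⁻¹(0.85) = 1.036, giving δ = 2.681.
δ = d·√n ⇒ n = (δ/d)² = (2.681 / 0.96)² = 7.80.
Round up to the next whole unit.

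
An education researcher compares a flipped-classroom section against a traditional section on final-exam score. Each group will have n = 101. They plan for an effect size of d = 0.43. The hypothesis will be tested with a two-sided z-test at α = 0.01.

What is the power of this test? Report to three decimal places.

Noncentrality parameter: δ = d·√(n/2) = 0.43 × √(101/2) = 3.0557
Two-sided α = 0.01 → critical value z_{0.005} = 2.576.
Power = Φ(δ − 2.576) + Φ(−δ − 2.576) = Φ(0.480) + Φ(-5.632) = 0.6843 + 0.0000 = 0.6843.

Power ≈ 0.684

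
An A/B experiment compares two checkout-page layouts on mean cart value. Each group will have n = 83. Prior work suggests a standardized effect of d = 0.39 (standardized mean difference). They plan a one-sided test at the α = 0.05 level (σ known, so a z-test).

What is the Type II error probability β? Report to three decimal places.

β ≈ 0.193

Noncentrality parameter: δ = d·√(n/2) = 0.39 × √(83/2) = 2.5124
One-sided α = 0.05 → critical value z_{0.05} = 1.645.
Power = Φ(δ − 1.645) = Φ(0.868) = 0.8072.
Type II error: β = 1 − power = 1 − 0.8072 = 0.1928.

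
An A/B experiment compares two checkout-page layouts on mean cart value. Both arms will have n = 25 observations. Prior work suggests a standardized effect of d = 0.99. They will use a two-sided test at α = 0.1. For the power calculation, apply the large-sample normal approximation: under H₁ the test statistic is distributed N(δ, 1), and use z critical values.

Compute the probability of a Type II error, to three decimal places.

Noncentrality parameter: δ = d·√(n/2) = 0.99 × √(25/2) = 3.5002
Critical value for a two-sided test at α = 0.1: z_{α/2} = 1.645.
Power = Φ(δ − 1.645) + Φ(−δ − 1.645) = Φ(1.855) + Φ(-5.145) = 0.9682 + 0.0000 = 0.9682.
Type II error: β = 1 − power = 1 − 0.9682 = 0.0318.

β ≈ 0.032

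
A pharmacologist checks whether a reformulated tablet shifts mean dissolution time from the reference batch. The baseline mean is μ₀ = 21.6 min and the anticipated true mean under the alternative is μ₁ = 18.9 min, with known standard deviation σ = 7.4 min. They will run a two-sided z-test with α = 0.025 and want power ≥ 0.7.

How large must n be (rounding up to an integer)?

Standardized effect: d = |μ₁ − μ₀| / σ = |18.9 − 21.6| / 7.4 = 0.3649
For power 0.7 need Φ(δ − z_{0.0125}) = 0.7, so δ = z_{0.0125} + z_{0.30} = 2.241 + 0.524 = 2.766.
(For δ > 0 the lower-tail rejection region contributes negligibly to power, so the one-term inversion is standard.)
δ = d·√n ⇒ n = (δ/d)² = (2.766 / 0.3649)² = 57.46.
Round up to the next whole unit.

n = 58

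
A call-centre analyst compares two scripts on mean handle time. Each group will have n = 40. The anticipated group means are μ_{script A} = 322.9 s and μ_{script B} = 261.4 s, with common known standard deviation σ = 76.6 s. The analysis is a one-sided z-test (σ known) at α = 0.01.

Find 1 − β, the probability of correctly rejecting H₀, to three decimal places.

Power ≈ 0.897

Standardized effect: d = |μ_{script A} − μ_{script B}| / σ = |322.9 − 261.4| / 76.6 = 0.8029
Noncentrality parameter: δ = d·√(n/2) = 0.8029 × √(40/2) = 3.5906
Critical value for a one-sided test at α = 0.01: z_α = 2.326.
Power = P(Z > 2.326 − δ) = Φ(1.264) = 0.8969.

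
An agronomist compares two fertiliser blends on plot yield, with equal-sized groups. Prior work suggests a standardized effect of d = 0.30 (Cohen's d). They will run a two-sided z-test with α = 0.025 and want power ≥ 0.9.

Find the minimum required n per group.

For power 0.9 need Φ(δ − z_{0.0125}) = 0.9, so δ = z_{0.0125} + z_{0.10} = 2.241 + 1.282 = 3.523.
(The Φ(−δ − z_{α/2}) term is vanishingly small for δ > 0 and is dropped in the standard sample-size formula.)
δ = d·√(n/2) ⇒ n = 2(δ/d)² = 2 × (3.523 / 0.30)² = 275.80.
Rounding up, n = 276 per group.

n = 276 per group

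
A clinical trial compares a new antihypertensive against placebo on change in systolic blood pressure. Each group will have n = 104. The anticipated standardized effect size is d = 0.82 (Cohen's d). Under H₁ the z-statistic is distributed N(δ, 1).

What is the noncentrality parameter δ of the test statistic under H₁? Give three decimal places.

δ = d·√(n/2) = 0.82 × √(104/2) = 5.9131

δ ≈ 5.913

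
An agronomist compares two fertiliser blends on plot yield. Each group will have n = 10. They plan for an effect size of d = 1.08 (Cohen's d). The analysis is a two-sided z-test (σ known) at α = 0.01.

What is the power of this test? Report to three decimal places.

Power ≈ 0.436

Noncentrality parameter: δ = d·√(n/2) = 1.08 × √(10/2) = 2.4150
Critical value for a two-sided test at α = 0.01: z_{α/2} = 2.576.
Power = Φ(δ − 2.576) + Φ(−δ − 2.576) = Φ(-0.161) + Φ(-4.991) = 0.4361 + 0.0000 = 0.4361.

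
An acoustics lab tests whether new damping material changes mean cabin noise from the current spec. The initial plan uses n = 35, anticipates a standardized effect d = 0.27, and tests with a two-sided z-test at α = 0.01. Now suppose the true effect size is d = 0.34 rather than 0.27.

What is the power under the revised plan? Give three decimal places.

With d = 0.34: δ = d·√n = 0.34 × √35 = 2.0115. Critical value z_{0.005} = 2.576.
Revised power = Φ(δ − 2.576) + Φ(−δ − 2.576) = Φ(-0.564) + Φ(-4.587) = 0.2863 + 0.0000 = 0.2863.

Power ≈ 0.286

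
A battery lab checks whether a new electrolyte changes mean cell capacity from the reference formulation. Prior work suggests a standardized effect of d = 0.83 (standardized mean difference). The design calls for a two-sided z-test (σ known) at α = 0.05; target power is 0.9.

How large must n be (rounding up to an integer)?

n = 16

Set Φ(δ − 1.960) = 0.9; then δ − 1.960 = Φ⁻¹(0.9) = 1.282, giving δ = 3.242.
(For δ > 0 the lower-tail rejection region contributes negligibly to power, so the one-term inversion is standard.)
δ = d·√n ⇒ n = (δ/d)² = (3.242 / 0.83)² = 15.25.
Round up to the next whole unit.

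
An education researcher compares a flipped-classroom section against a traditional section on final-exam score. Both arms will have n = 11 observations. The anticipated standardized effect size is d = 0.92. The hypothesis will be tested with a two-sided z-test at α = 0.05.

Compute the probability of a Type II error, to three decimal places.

Noncentrality parameter: δ = d·√(n/2) = 0.92 × √(11/2) = 2.1576
Two-sided α = 0.05 → critical value z_{0.025} = 1.960.
Power = Φ(δ − 1.960) + Φ(−δ − 1.960) = Φ(0.198) + Φ(-4.118) = 0.5783 + 0.0000 = 0.5784.
Type II error: β = 1 − power = 1 − 0.5784 = 0.4216.

β ≈ 0.422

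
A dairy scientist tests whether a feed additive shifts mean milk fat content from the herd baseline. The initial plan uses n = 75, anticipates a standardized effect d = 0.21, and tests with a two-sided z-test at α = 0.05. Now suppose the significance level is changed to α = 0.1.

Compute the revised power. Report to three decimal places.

δ = d·√n = 0.21 × √75 = 1.8187 (unchanged). New critical value: z_{0.05} = 1.645.
Revised power = Φ(δ − 1.645) + Φ(−δ − 1.645) = Φ(0.174) + Φ(-3.464) = 0.5690 + 0.0003 = 0.5693.

Power ≈ 0.569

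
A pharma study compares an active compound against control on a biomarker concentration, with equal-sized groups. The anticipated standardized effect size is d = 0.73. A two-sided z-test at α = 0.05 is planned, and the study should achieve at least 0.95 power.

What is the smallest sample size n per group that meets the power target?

n = 49 per group

Set Φ(δ − 1.960) = 0.95; then δ − 1.960 = Φ⁻¹(0.95) = 1.645, giving δ = 3.605.
(The Φ(−δ − z_{α/2}) term is vanishingly small for δ > 0 and is dropped in the standard sample-size formula.)
δ = d·√(n/2) ⇒ n = 2(δ/d)² = 2 × (3.605 / 0.73)² = 48.77.
Round up to the next whole unit.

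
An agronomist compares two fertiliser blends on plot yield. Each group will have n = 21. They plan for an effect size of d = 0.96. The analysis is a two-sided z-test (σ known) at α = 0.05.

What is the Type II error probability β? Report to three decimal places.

Noncentrality parameter: δ = d·√(n/2) = 0.96 × √(21/2) = 3.1108
Two-sided α = 0.05 → critical value z_{0.025} = 1.960.
Power = Φ(δ − 1.960) + Φ(−δ − 1.960) = Φ(1.151) + Φ(-5.071) = 0.8751 + 0.0000 = 0.8751.
Type II error: β = 1 − power = 1 − 0.8751 = 0.1249.

β ≈ 0.125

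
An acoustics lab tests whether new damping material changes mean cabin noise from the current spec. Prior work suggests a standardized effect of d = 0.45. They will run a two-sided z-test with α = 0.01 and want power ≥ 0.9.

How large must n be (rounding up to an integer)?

Set Φ(δ − 2.576) = 0.9; then δ − 2.576 = Φ⁻¹(0.9) = 1.282, giving δ = 3.857.
(For δ > 0 the lower-tail rejection region contributes negligibly to power, so the one-term inversion is standard.)
δ = d·√n ⇒ n = (δ/d)² = (3.857 / 0.45)² = 73.48.
Round up to the next whole unit.

n = 74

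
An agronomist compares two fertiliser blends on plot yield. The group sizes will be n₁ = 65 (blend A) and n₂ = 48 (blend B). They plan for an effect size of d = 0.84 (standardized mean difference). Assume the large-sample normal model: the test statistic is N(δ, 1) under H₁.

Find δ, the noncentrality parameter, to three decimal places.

The noncentrality parameter scales effect size by the design's sample-size factor: δ = d / √(1/n₁ + 1/n₂) = 0.84 / √(1/65 + 1/48) = 4.4138

δ ≈ 4.414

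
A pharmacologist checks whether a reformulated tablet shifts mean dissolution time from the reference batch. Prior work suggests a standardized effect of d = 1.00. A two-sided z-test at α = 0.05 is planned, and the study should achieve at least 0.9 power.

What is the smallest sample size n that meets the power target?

n = 11

For power 0.9 need Φ(δ − z_{0.025}) = 0.9, so δ = z_{0.025} + z_{0.10} = 1.960 + 1.282 = 3.242.
(The Φ(−δ − z_{α/2}) term is vanishingly small for δ > 0 and is dropped in the standard sample-size formula.)
δ = d·√n ⇒ n = (δ/d)² = (3.242 / 1.00)² = 10.51.
Rounding up, n = 11.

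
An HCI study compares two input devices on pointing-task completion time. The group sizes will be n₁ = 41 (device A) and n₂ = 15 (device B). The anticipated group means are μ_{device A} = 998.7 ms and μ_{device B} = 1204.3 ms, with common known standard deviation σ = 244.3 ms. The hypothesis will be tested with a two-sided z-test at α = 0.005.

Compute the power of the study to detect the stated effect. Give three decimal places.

Power ≈ 0.493

Standardized effect: d = |μ_{device A} − μ_{device B}| / σ = |998.7 − 1204.3| / 244.3 = 0.8416
Noncentrality parameter: δ = d / √(1/n₁ + 1/n₂) = 0.8416 / √(1/41 + 1/15) = 2.7890
Critical value for a two-sided test at α = 0.005: z_{α/2} = 2.807.
Power = Φ(δ − 2.807) + Φ(−δ − 2.807) = Φ(-0.018) + Φ(-5.596) = 0.4928 + 0.0000 = 0.4928.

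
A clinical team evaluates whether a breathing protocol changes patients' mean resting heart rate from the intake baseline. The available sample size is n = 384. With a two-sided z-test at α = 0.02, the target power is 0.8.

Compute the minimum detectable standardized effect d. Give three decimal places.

Required noncentrality: δ = z_{0.01} + z_{0.20} = 2.326 + 0.842 = 3.168.
(Lower-tail contribution to power is negligible for δ > 0.)
δ = d·√n ⇒ d = δ/√n = 3.168/√384 = 0.1617.

d ≈ 0.162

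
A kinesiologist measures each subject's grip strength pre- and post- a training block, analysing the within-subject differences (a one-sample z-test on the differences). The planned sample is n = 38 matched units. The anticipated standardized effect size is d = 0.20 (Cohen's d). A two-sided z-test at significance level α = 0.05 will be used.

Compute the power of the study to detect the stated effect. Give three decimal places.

Power ≈ 0.234

Noncentrality parameter: δ = d·√n = 0.20 × √38 = 1.2329
Critical value for a two-sided test at α = 0.05: z_{α/2} = 1.960.
Power = Φ(δ − 1.960) + Φ(−δ − 1.960) = Φ(-0.727) + Φ(-3.193) = 0.2336 + 0.0007 = 0.2343.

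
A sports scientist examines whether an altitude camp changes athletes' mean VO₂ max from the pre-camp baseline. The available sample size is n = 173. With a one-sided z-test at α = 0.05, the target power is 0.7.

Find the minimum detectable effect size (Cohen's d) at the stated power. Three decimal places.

d ≈ 0.165

Required noncentrality: δ = z_{0.05} + z_{0.30} = 1.645 + 0.524 = 2.169.
δ = d·√n ⇒ d = δ/√n = 2.169/√173 = 0.1649.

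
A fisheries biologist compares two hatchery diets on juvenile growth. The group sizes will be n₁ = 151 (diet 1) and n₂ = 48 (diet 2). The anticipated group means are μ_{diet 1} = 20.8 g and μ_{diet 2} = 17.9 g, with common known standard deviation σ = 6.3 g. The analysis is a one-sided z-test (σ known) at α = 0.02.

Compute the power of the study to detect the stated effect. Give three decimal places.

Power ≈ 0.766

Standardized effect: d = |μ_{diet 1} − μ_{diet 2}| / σ = |20.8 − 17.9| / 6.3 = 0.4603
Noncentrality parameter: δ = d / √(1/n₁ + 1/n₂) = 0.4603 / √(1/151 + 1/48) = 2.7780
Critical value for a one-sided test at α = 0.02: z_α = 2.054.
Power = Φ(δ − 2.054) = Φ(0.724) = 0.7656.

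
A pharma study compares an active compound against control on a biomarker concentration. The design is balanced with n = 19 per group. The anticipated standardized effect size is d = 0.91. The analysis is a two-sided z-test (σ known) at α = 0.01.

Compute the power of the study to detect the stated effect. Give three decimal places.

Power ≈ 0.591

Noncentrality parameter: δ = d·√(n/2) = 0.91 × √(19/2) = 2.8048
Two-sided α = 0.01 → critical value z_{0.005} = 2.576.
Power = Φ(δ − 2.576) + Φ(−δ − 2.576) = Φ(0.229) + Φ(-5.381) = 0.5906 + 0.0000 = 0.5906.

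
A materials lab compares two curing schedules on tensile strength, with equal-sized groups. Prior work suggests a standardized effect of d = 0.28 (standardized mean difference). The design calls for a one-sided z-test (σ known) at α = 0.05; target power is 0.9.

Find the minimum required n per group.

Set Φ(δ − 1.645) = 0.9; then δ − 1.645 = Φ⁻¹(0.9) = 1.282, giving δ = 2.926.
δ = d·√(n/2) ⇒ n = 2(δ/d)² = 2 × (2.926 / 0.28)² = 218.47.
Round up to the next whole unit.

n = 219 per group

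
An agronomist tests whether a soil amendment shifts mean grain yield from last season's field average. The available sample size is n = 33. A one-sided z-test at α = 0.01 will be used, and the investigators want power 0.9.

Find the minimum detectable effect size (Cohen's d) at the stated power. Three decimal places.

d ≈ 0.628

Need Φ(δ − 2.326) = 0.9, so δ = 2.326 + 1.282 = 3.608.
δ = d·√n ⇒ d = δ/√n = 3.608/√33 = 0.6281.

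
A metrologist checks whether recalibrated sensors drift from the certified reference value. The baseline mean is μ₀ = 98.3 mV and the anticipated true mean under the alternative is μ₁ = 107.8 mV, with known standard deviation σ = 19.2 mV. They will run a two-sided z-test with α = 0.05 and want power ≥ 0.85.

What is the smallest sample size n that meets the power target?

Standardized effect: d = |μ₁ − μ₀| / σ = |107.8 − 98.3| / 19.2 = 0.4948
For power 0.85 need Φ(δ − z_{0.025}) = 0.85, so δ = z_{0.025} + z_{0.15} = 1.960 + 1.036 = 2.996.
(Ignoring the negligible lower-tail rejection probability gives the usual closed-form inversion.)
δ = d·√n ⇒ n = (δ/d)² = (2.996 / 0.4948)² = 36.67.
Round up to the next whole unit.

n = 37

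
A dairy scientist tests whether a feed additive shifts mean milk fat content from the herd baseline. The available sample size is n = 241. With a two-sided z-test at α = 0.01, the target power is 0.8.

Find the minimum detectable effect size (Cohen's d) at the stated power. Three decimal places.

Need Φ(δ − 2.576) = 0.8, so δ = 2.576 + 0.842 = 3.417.
(Lower-tail contribution to power is negligible for δ > 0.)
δ = d·√n ⇒ d = δ/√n = 3.417/√241 = 0.2201.

d ≈ 0.220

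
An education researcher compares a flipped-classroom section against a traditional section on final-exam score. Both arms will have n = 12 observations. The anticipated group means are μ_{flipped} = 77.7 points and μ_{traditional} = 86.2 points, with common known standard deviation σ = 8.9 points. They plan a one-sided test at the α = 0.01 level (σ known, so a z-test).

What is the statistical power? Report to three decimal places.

Power ≈ 0.505

Standardized effect: d = |μ_{flipped} − μ_{traditional}| / σ = |77.7 − 86.2| / 8.9 = 0.9551
Noncentrality parameter: λ = d·√(n/2) = 0.9551 × √(12/2) = 2.3394
Critical value for a one-sided test at α = 0.01: z_α = 2.326.
Power = Φ(λ − 2.326) = Φ(0.013) = 0.5052.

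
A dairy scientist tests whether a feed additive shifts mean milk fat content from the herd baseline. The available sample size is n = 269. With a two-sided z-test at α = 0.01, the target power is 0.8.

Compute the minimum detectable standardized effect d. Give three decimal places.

Required noncentrality: δ = z_{0.005} + z_{0.20} = 2.576 + 0.842 = 3.417.
(Lower-tail contribution to power is negligible for δ > 0.)
δ = d·√n ⇒ d = δ/√n = 3.417/√269 = 0.2084.

d ≈ 0.208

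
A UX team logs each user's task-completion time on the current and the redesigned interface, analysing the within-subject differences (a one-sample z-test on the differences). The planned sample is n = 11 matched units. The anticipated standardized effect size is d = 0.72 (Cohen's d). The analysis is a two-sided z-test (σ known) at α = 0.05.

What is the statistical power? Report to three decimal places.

Power ≈ 0.666

Noncentrality parameter: δ = d·√n = 0.72 × √11 = 2.3880
Critical value for a two-sided test at α = 0.05: z_{α/2} = 1.960.
Power = Φ(δ − 1.960) + Φ(−δ − 1.960) = Φ(0.428) + Φ(-4.348) = 0.6657 + 0.0000 = 0.6657.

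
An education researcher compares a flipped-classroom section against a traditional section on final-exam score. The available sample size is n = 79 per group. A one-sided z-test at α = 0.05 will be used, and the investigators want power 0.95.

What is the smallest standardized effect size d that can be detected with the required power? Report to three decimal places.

Required noncentrality: δ = z_{0.05} + z_{0.05} = 1.645 + 1.645 = 3.290.
δ = d·√(n/2) ⇒ d = δ/√(n/2) = 3.290/√(79/2) = 0.5234.

d ≈ 0.523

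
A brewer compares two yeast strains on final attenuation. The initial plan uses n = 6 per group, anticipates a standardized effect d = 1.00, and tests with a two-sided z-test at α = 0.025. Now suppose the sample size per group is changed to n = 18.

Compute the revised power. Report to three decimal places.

Power ≈ 0.776

With n = 18 per group: δ = d·√(n/2) = 1.00 × √(18/2) = 3.0000. Critical value z_{0.0125} = 2.241.
Revised power = Φ(δ − 2.241) + Φ(−δ − 2.241) = Φ(0.759) + Φ(-5.241) = 0.7760 + 0.0000 = 0.7760.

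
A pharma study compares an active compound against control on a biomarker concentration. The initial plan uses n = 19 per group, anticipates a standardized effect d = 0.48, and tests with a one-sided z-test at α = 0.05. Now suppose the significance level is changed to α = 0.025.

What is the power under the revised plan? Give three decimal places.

δ = d·√(n/2) = 0.48 × √(19/2) = 1.4795 (unchanged). New critical value: z_{0.025} = 1.960.
Revised power = P(Z > 1.960 − δ) = Φ(-0.481) = 0.3154.

Power ≈ 0.315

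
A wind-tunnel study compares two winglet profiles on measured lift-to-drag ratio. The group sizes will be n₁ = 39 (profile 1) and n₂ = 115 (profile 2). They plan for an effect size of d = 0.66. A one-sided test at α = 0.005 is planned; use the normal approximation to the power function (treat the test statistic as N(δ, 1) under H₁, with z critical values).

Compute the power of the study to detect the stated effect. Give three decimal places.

Power ≈ 0.838

Noncentrality parameter: δ = d / √(1/n₁ + 1/n₂) = 0.66 / √(1/39 + 1/115) = 3.5618
One-sided α = 0.005 → critical value z_{0.005} = 2.576.
Power = P(Z > 2.576 − δ) = Φ(0.986) = 0.8379.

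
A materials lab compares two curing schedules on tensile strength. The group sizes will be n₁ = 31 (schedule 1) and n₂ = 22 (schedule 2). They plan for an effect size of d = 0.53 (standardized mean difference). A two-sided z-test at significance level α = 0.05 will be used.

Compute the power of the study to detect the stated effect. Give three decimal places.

Noncentrality parameter: δ = d / √(1/n₁ + 1/n₂) = 0.53 / √(1/31 + 1/22) = 1.9012
Critical value for a two-sided test at α = 0.05: z_{α/2} = 1.960.
Power = Φ(δ − 1.960) + Φ(−δ − 1.960) = Φ(-0.059) + Φ(-3.861) = 0.4766 + 0.0001 = 0.4766.

Power ≈ 0.477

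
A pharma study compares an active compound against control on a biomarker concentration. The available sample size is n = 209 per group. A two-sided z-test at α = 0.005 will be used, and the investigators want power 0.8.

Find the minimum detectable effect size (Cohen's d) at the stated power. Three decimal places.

d ≈ 0.357

Need Φ(δ − 2.807) = 0.8, so δ = 2.807 + 0.842 = 3.649.
(Lower-tail contribution to power is negligible for δ > 0.)
δ = d·√(n/2) ⇒ d = δ/√(n/2) = 3.649/√(209/2) = 0.3569.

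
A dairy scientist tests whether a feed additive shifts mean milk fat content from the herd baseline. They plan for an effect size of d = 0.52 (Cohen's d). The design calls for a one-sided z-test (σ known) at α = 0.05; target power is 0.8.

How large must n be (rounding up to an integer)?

n = 23

Set Φ(δ − 1.645) = 0.8; then δ − 1.645 = Φ⁻¹(0.8) = 0.842, giving δ = 2.486.
δ = d·√n ⇒ n = (δ/d)² = (2.486 / 0.52)² = 22.86.
Rounding up, n = 23.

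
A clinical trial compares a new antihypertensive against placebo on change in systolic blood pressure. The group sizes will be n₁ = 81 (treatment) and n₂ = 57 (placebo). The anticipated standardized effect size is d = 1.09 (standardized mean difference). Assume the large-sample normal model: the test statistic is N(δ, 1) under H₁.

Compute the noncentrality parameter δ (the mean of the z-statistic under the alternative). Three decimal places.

δ ≈ 6.305

δ = d / √(1/n₁ + 1/n₂) = 1.09 / √(1/81 + 1/57) = 6.3047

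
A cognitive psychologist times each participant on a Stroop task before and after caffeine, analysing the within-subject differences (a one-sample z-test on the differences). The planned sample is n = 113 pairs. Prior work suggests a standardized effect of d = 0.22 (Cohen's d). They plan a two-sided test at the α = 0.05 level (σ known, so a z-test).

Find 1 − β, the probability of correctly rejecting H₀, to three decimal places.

Power ≈ 0.648

Noncentrality parameter: δ = d·√n = 0.22 × √113 = 2.3386
Two-sided α = 0.05 → critical value z_{0.025} = 1.960.
Power = Φ(δ − 1.960) + Φ(−δ − 1.960) = Φ(0.379) + Φ(-4.299) = 0.6475 + 0.0000 = 0.6475.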